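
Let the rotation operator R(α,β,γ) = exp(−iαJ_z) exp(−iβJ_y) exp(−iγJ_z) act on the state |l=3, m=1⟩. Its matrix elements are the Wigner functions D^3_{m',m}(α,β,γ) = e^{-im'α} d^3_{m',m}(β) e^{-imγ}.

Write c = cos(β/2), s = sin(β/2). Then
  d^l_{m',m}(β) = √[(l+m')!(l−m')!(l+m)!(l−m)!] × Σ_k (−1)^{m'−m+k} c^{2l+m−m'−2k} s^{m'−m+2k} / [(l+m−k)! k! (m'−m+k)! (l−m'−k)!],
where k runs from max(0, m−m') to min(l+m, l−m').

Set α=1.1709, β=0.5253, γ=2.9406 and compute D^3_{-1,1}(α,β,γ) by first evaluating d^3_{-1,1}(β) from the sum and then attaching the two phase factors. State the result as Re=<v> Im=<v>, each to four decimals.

Re=-0.0629 Im=-0.3119

D^3_{-1,1}(1.1709,0.5253,2.9406) = e^{-i·-1·1.1709}·d^3_{-1,1}(0.5253)·e^{-i·1·2.9406}. Compute d first:
c=cos(0.5253/2)=0.965705, s=sin(0.5253/2)=0.259641; N=√[2·24·24·2]=48.000000
Admissible k: 2..4 (factorial args all ≥0)
  k=2: (−1)^0·48.0000/(8)·0.9657^4·0.2596^2 = +0.351783
  k=3: (−1)^1·48.0000/(6)·0.9657^2·0.2596^4 = -0.033905
  k=4: (−1)^2·48.0000/(48)·0.9657^0·0.2596^6 = +0.000306
d^3_{-1,1}(0.5253) = +0.351783 -0.033905 +0.000306 = +0.318184
Attach z-rotation phases: D = e^{-i(-1)(1.1709)}·(+0.318184)·e^{-i(1)(2.9406)} = -0.062871-0.311911i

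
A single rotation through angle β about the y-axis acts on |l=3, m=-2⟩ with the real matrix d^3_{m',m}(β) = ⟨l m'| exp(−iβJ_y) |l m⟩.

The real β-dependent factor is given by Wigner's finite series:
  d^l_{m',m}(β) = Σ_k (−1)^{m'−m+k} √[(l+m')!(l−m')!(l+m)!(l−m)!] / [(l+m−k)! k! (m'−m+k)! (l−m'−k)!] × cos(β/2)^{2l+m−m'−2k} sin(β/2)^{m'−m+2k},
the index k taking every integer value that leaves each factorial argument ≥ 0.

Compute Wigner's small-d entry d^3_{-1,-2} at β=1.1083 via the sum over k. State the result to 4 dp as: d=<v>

d=-0.1732

d^3_{-1,-2}(β=1.1083) via Wigner's sum:
With c≡cos(β/2)=0.850348 and s≡sin(β/2)=0.526221, N=[2·24·1·120]^{1/2}=75.894664
Admissible k: 0..1 (factorial args all ≥0)
  k=0: (−1)^1·75.8947/(24)·0.8503^5·0.5262^1 = -0.739863
  k=1: (−1)^2·75.8947/(12)·0.8503^3·0.5262^3 = +0.566662
d^3_{-1,-2}(1.1083) = -0.739863 +0.566662 = -0.173202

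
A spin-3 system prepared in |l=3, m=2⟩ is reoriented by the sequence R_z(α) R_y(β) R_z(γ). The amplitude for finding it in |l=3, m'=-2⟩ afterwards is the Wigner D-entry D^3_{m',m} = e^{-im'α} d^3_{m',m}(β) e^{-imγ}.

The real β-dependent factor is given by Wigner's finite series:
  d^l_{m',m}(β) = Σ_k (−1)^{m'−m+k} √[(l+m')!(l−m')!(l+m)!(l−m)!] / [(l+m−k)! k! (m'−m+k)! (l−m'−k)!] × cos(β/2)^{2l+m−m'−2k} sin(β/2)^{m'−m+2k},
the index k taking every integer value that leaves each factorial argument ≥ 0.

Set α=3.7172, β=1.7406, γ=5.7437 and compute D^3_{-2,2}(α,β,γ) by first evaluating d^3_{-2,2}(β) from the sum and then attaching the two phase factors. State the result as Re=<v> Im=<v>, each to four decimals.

Re=-0.3125 Im=0.4031

Split into d^3_{-2,2}(β=1.7406) × two z-phases.
With c≡cos(β/2)=0.644597 and s≡sin(β/2)=0.764522, N=[1·120·120·1]^{1/2}=120.000000
k∈{4,5} keeps every argument non-negative
  k=4: (−1)^0·120.0000/(24)·0.6446^2·0.7645^4 = +0.709754
  k=5: (−1)^1·120.0000/(120)·0.6446^0·0.7645^6 = -0.199683
d^3_{-2,2}(1.7406) = +0.709754 -0.199683 = +0.510071
Phases: e^{-i·(-2)·3.7172}=+0.407378+0.913259i, e^{-i·(2)·5.7437}=+0.472236+0.881472i ⇒ D=-0.312487+0.403143i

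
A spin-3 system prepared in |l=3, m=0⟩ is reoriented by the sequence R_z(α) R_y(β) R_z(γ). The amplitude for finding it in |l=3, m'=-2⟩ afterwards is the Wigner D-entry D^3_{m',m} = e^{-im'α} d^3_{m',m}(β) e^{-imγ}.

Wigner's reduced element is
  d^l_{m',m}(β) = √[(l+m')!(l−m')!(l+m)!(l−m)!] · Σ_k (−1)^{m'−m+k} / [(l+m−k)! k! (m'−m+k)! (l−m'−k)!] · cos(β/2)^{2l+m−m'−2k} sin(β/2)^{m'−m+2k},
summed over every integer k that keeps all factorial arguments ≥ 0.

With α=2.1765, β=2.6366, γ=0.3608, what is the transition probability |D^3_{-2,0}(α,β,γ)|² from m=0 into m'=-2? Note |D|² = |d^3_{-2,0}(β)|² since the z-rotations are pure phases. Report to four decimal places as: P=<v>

First d^3_{-2,0}(β=2.6366), then the phase factors e^{-i(-2)α} and e^{-i(0)γ}:
Half-angle: c=0.249822, s=0.968292. N=√(1·120·6·6)=65.726707
k∈{2,3} keeps every argument non-negative
  k=2: (−1)^0·65.7267/(12)·0.2498^4·0.9683^2 = +0.020003
  k=3: (−1)^1·65.7267/(12)·0.2498^2·0.9683^4 = -0.300502
d^3_{-2,0}(2.6366) = +0.020003 -0.300502 = -0.280499
|D^3_{-2,0}|² = |d^3_{-2,0}(β)|² = (-0.280499)² = 0.078679 (the z-rotation phases have unit modulus)

P=0.0787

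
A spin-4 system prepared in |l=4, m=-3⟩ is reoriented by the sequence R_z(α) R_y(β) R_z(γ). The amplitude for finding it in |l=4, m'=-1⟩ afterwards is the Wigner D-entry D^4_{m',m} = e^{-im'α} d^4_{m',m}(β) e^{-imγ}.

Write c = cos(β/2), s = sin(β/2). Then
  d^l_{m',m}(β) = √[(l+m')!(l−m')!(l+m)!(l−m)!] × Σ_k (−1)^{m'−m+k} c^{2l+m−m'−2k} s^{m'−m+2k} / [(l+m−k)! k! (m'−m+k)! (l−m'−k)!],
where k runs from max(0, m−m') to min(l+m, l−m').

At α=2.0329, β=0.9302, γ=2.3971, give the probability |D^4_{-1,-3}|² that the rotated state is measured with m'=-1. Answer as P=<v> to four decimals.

Split into d^4_{-1,-3}(β=0.9302) × two z-phases.
c=cos(0.9302/2)=0.893777, s=sin(0.9302/2)=0.448512; N=√[6·120·1·5040]=1904.940944
k: max(0,(-3)−(-1))=0 … min(4+(-3),4−(-1))=1
  k=0: (−1)^2·1904.9409/(240)·0.8938^6·0.4485^2 = +0.813941
  k=1: (−1)^3·1904.9409/(144)·0.8938^4·0.4485^4 = -0.341611
d^4_{-1,-3}(0.9302) = +0.813941 -0.341611 = +0.472330
|D^4_{-1,-3}|² = |d^4_{-1,-3}(β)|² = (+0.472330)² = 0.223096 (the z-rotation phases have unit modulus)

P=0.2231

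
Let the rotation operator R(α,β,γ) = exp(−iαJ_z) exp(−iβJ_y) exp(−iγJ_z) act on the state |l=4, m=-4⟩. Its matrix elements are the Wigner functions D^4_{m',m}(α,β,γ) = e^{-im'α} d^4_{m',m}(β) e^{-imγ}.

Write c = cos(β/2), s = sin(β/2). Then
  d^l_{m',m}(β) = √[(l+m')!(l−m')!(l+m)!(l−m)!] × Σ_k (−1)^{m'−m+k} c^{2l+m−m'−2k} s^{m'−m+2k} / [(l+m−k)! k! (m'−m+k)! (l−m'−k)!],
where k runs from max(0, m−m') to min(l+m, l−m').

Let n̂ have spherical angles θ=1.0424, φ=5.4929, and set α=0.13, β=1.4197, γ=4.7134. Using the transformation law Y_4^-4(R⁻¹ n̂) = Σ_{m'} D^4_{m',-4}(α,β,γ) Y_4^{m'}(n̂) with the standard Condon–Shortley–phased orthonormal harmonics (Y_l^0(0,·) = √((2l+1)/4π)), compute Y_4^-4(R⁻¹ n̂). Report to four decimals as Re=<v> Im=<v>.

Need the full column D^4_{m',-4} for m'=−4..4 at α=0.13, β=1.4197, γ=4.7134.
cos(β/2)=0.758460, sin(β/2)=0.651720
d^4_{-4,-4}: single k=0 term ⇒ +0.109512;  D = +0.094815+0.054798i
d^4_{-3,-4}: single k=0 term ⇒ -0.266154;  D = -0.245757-0.102183i
d^4_{-2,-4}: single k=0 term ⇒ +0.427854;  D = +0.413026+0.111664i
d^4_{-1,-4}: single k=0 term ⇒ -0.519924;  D = -0.515260-0.069484i
d^4_{0,-4}: single k=0 term ⇒ +0.499486;  D = +0.499482+0.002020i
d^4_{1,-4}: single k=0 term ⇒ -0.383881;  D = -0.380840+0.048224i
d^4_{2,-4}: single k=0 term ⇒ +0.233244;  D = +0.225645-0.059050i
d^4_{3,-4}: single k=0 term ⇒ -0.107128;  D = -0.099248+0.040328i
d^4_{4,-4}: single k=0 term ⇒ +0.032545;  D = +0.028309-0.016057i
Y_4^{m'}(θ=1.0424,φ=5.4929) and Σ D·Y over m':
  (+0.0948+0.0548i)·(-0.2461-0.0048i)  (-0.2458-0.1022i)·(-0.2916+0.2832i)  (+0.4130+0.1117i)·(-0.0019+0.1944i)  (-0.5153-0.0695i)·(-0.1769-0.1787i)  (+0.4995+0.0020i)·(-0.2501+0.0000i)  (-0.3808+0.0482i)·(+0.1769-0.1787i)  (+0.2256-0.0591i)·(-0.0019-0.1944i)  (-0.0992+0.0403i)·(+0.2916+0.2832i)  (+0.0283-0.0161i)·(-0.2461+0.0048i)
Y_4^-4(R⁻¹ n̂) = -0.109047+0.150770i

Re=-0.1090 Im=0.1508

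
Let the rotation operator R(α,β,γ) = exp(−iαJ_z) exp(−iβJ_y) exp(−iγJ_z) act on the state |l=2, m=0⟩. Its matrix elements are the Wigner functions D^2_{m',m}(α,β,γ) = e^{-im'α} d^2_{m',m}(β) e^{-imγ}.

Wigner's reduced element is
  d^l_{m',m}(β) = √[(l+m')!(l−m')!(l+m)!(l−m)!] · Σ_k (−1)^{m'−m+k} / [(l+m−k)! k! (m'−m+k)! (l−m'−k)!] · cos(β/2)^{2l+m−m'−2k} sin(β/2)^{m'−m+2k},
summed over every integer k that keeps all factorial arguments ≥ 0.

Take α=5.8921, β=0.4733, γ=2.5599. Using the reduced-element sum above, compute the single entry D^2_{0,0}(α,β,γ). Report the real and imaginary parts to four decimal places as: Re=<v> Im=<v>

First d^2_{0,0}(β=0.4733), then the phase factors e^{-i(0)α} and e^{-i(0)γ}:
Half-angle: c=0.972129, s=0.234447. N=√(2·2·2·2)=4.000000
The bounds max(0,m−m')=0 and min(l+m,l−m')=2 give 3 terms
  k=0: (−1)^0·4.0000/(4)·0.9721^4·0.2344^0 = +0.893090
  k=1: (−1)^1·4.0000/(1)·0.9721^2·0.2344^2 = -0.207777
  k=2: (−1)^2·4.0000/(4)·0.9721^0·0.2344^4 = +0.003021
d^2_{0,0}(0.4733) = +0.893090 -0.207777 +0.003021 = +0.688334
D = (+1.000000+0.000000i)·(+0.688334)·(+1.000000+0.000000i) = +0.688334+0.000000i

Re=0.6883 Im=0.0000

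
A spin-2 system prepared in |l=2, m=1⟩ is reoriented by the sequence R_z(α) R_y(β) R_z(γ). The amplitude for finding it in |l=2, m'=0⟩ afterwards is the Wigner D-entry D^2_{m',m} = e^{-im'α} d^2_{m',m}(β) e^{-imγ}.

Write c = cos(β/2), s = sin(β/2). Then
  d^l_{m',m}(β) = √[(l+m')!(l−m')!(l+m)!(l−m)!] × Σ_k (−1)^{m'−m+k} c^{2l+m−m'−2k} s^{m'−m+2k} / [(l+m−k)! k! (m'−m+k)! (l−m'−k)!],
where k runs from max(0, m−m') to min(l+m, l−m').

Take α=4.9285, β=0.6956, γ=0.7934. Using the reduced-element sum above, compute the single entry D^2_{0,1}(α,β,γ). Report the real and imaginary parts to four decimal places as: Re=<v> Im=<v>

Re=0.4226 Im=-0.4294

First d^2_{0,1}(β=0.6956), then the phase factors e^{-i(0)α} and e^{-i(1)γ}:
c=cos(0.6956/2)=0.940125, s=sin(0.6956/2)=0.340830; N=√[2·2·6·1]=4.898979
k∈{1,2} keeps every argument non-negative
  k=1: (−1)^0·4.8990/(2)·0.9401^3·0.3408^1 = +0.693698
  k=2: (−1)^1·4.8990/(2)·0.9401^1·0.3408^3 = -0.091175
d^2_{0,1}(0.6956) = +0.693698 -0.091175 = +0.602523
Attach z-rotation phases: D = e^{-i(0)(4.9285)}·(+0.602523)·e^{-i(1)(0.7934)} = +0.422625-0.429444i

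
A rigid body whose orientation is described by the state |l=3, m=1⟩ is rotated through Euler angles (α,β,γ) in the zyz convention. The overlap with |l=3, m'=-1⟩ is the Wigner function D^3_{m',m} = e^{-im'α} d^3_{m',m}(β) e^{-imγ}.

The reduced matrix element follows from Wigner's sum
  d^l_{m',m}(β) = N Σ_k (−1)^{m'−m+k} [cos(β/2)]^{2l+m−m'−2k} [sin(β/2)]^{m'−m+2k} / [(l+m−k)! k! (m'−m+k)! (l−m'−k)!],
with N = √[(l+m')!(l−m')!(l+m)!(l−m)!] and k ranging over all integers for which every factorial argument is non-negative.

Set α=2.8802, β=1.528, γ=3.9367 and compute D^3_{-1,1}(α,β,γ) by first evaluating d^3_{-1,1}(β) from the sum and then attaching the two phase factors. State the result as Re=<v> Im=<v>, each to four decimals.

D^3_{-1,1}(2.8802,1.528,3.9367) = e^{-i·-1·2.8802}·d^3_{-1,1}(1.528)·e^{-i·1·3.9367}. Compute d first:
Half-angle: c=0.722075, s=0.691815. N=√(2·24·24·2)=48.000000
Admissible k: 2..4 (factorial args all ≥0)
  k=2: (−1)^0·48.0000/(8)·0.7221^4·0.6918^2 = +0.780656
  k=3: (−1)^1·48.0000/(6)·0.7221^2·0.6918^4 = -0.955465
  k=4: (−1)^2·48.0000/(48)·0.7221^0·0.6918^6 = +0.109633
d^3_{-1,1}(1.528) = +0.780656 -0.955465 +0.109633 = -0.065176
Phases: e^{-i·(-1)·2.8802}=-0.966031+0.258426i, e^{-i·(1)·3.9367}=-0.700208+0.713939i ⇒ D=-0.032061+0.056745i

Re=-0.0321 Im=0.0567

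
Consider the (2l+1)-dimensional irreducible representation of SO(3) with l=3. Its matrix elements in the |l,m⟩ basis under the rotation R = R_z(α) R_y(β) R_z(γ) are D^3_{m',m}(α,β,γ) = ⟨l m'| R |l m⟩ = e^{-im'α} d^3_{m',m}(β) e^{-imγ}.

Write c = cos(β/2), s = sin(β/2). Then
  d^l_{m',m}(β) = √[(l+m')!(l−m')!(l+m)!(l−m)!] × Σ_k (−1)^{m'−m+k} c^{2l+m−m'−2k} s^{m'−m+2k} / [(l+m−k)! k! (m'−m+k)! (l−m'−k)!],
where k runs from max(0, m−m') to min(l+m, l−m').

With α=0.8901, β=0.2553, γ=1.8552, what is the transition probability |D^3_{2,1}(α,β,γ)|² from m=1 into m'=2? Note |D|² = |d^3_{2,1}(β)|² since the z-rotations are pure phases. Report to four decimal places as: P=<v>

First d^3_{2,1}(β=0.2553), then the phase factors e^{-i(2)α} and e^{-i(1)γ}:
Half-angle: c=0.991864, s=0.127304. N=√(120·1·24·2)=75.894664
Admissible k: 0..1 (factorial args all ≥0)
  k=0: (−1)^1·75.8947/(24)·0.9919^5·0.1273^1 = -0.386457
  k=1: (−1)^2·75.8947/(12)·0.9919^3·0.1273^3 = +0.012732
d^3_{2,1}(0.2553) = -0.386457 +0.012732 = -0.373724
|D^3_{2,1}|² = |d^3_{2,1}(β)|² = (-0.373724)² = 0.139670 (the z-rotation phases have unit modulus)

P=0.1397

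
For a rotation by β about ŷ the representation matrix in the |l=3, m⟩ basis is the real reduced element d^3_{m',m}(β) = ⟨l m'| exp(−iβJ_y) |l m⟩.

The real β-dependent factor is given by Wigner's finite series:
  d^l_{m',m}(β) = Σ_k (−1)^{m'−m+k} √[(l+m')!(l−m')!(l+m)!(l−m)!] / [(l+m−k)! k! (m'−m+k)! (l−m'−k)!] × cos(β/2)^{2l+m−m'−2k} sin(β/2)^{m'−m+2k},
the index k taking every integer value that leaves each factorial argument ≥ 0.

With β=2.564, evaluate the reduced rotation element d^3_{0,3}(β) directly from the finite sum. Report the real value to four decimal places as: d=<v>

d^3_{0,3}(β=2.564) via Wigner's sum:
With c≡cos(β/2)=0.284799 and s≡sin(β/2)=0.958587, N=[6·6·720·1]^{1/2}=160.996894
Admissible k: 3..3 (factorial args all ≥0)
  k=3: (−1)^0·160.9969/(36)·0.2848^3·0.9586^3 = +0.090996
d^3_{0,3}(2.564) = +0.090996

d=0.0910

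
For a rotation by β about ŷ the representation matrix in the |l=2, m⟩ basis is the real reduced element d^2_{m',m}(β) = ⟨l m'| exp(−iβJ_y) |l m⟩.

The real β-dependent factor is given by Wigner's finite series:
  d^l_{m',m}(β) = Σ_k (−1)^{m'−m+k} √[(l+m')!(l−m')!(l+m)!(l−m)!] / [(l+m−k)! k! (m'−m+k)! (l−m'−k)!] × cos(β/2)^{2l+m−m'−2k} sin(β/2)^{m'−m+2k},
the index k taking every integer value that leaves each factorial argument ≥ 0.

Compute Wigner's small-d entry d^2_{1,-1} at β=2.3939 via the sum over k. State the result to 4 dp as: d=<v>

d^2_{1,-1}(β=2.3939) via Wigner's sum:
With c≡cos(β/2)=0.365199 and s≡sin(β/2)=0.930930, N=[6·1·1·6]^{1/2}=6.000000
k: max(0,(-1)−(1))=0 … min(2+(-1),2−(1))=1
  k=0: (−1)^2·6.0000/(2)·0.3652^2·0.9309^2 = +0.346748
  k=1: (−1)^3·6.0000/(6)·0.3652^0·0.9309^4 = -0.751047
d^2_{1,-1}(2.3939) = +0.346748 -0.751047 = -0.404300

d=-0.4043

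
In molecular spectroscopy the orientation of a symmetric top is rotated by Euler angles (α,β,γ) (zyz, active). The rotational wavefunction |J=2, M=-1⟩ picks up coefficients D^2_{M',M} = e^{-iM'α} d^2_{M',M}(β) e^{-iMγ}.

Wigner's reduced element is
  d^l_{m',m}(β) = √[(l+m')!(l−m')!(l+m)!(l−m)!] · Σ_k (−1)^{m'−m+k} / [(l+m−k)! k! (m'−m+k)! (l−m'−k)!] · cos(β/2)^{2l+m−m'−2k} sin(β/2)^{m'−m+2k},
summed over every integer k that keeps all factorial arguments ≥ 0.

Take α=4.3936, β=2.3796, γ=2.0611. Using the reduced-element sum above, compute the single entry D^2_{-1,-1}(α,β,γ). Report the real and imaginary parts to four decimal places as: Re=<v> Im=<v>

Re=-0.3334 Im=-0.0577

Split into d^2_{-1,-1}(β=2.3796) × two z-phases.
Half-angle: c=0.371846, s=0.928295. N=√(1·6·1·6)=6.000000
Admissible k: 0..1 (factorial args all ≥0)
  k=0: (−1)^0·6.0000/(6)·0.3718^4·0.9283^0 = +0.019118
  k=1: (−1)^1·6.0000/(2)·0.3718^2·0.9283^2 = -0.357452
d^2_{-1,-1}(2.3796) = +0.019118 -0.357452 = -0.338334
Attach z-rotation phases: D = e^{-i(-1)(4.3936)}·(-0.338334)·e^{-i(-1)(2.0611)} = -0.333370-0.057745i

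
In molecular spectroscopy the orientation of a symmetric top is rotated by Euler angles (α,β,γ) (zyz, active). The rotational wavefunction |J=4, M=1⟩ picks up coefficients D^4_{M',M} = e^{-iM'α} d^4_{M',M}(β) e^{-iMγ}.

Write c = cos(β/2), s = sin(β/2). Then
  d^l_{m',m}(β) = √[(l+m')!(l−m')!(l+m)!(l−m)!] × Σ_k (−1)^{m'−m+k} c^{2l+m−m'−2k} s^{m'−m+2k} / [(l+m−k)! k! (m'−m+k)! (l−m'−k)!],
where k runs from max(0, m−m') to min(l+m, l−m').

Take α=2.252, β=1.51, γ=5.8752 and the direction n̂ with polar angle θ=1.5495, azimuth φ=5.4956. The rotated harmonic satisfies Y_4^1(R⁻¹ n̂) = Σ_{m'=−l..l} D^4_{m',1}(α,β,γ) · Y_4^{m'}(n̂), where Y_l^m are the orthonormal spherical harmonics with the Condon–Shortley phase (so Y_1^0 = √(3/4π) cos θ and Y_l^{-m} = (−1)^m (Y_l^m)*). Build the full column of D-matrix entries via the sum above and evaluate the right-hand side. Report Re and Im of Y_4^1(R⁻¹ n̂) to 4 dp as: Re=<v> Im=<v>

Re=-0.0630 Im=-0.2291

Need the full column D^4_{m',1} for m'=−4..4 at α=2.252, β=1.51, γ=5.8752.
cos(β/2)=0.728272, sin(β/2)=0.685289
d^4_{-4,1}: single k=5 term ⇒ +0.436860;  D = -0.436843+0.003841i
d^4_{-3,1}: k∈[4..5] ⇒ +0.820704 -0.436012 = +0.384692;  D = +0.244870+0.296693i
d^4_{-2,1}: k∈[3..5] ⇒ +0.932400 -1.238380 +0.219303 = -0.086677;  D = -0.017186+0.084956i
d^4_{-1,1}: k∈[2..5] ⇒ +0.700660 -1.861182 +0.823985 -0.048639 = -0.385177;  D = +0.341363-0.178416i
d^4_{0,1}: k∈[1..4] ⇒ +0.332998 -1.769105 +1.566441 -0.231166 = -0.100831;  D = -0.092555-0.040006i
d^4_{1,1}: k∈[0..3] ⇒ +0.079131 -1.050990 +1.861182 -0.549323 = +0.340000;  D = -0.091743-0.327389i
d^4_{2,1}: k∈[0..2] ⇒ -0.315910 +1.398600 -0.825587 = +0.257104;  D = -0.148627+0.209791i
d^4_{3,1}: k∈[0..1] ⇒ +0.556131 -0.820704 = -0.264573;  D = -0.264017+0.017140i
d^4_{4,1}: single k=0 term ⇒ -0.493380;  D = +0.334872+0.362332i
Y_4^{m'}(θ=1.5495,φ=5.4956) and Σ D·Y over m':
  (-0.4368+0.0038i)·(-0.4421-0.0039i)  (+0.2449+0.2967i)·(-0.0190+0.0187i)  (-0.0172+0.0850i)·(+0.0015-0.3333i)  (+0.3414-0.1784i)·(-0.0213-0.0214i)  (-0.0926-0.0400i)·(+0.3159+0.0000i)  (-0.0917-0.3274i)·(+0.0213-0.0214i)  (-0.1486+0.2098i)·(+0.0015+0.3333i)  (-0.2640+0.0171i)·(+0.0190+0.0187i)  (+0.3349+0.3623i)·(-0.4421+0.0039i)
Y_4^1(R⁻¹ n̂) = -0.062956-0.229094i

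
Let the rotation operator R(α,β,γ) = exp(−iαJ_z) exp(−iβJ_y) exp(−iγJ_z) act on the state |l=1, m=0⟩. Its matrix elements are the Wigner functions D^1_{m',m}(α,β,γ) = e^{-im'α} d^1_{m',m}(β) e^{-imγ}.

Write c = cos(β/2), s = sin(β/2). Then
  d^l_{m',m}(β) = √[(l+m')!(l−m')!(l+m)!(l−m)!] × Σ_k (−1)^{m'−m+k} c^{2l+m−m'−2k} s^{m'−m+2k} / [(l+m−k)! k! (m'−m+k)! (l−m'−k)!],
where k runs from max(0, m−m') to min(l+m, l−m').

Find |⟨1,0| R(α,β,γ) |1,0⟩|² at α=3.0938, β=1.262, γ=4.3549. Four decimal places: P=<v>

P=0.0924

D^1_{0,0}(3.0938,1.262,4.3549) = e^{-i·0·3.0938}·d^1_{0,0}(1.262)·e^{-i·0·4.3549}. Compute d first:
Half-angle: c=0.807438, s=0.589952. N=√(1·1·1·1)=1.000000
The bounds max(0,m−m')=0 and min(l+m,l−m')=1 give 2 terms
  k=0: (−1)^0·1.0000/(1)·0.8074^2·0.5900^0 = +0.651956
  k=1: (−1)^1·1.0000/(1)·0.8074^0·0.5900^2 = -0.348044
d^1_{0,0}(1.262) = +0.651956 -0.348044 = +0.303912
|D^1_{0,0}|² = |d^1_{0,0}(β)|² = (+0.303912)² = 0.092363 (the z-rotation phases have unit modulus)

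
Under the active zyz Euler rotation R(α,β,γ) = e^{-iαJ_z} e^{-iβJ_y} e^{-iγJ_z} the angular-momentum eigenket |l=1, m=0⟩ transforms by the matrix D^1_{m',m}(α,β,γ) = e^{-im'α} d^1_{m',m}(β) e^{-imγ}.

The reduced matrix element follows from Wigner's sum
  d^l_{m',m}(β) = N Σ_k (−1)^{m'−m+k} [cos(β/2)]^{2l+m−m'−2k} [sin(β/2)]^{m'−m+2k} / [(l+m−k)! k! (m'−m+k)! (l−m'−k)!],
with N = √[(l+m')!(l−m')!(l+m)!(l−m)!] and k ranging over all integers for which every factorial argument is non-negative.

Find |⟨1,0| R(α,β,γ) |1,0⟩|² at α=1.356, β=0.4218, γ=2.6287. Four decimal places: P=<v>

P=0.8324

Split into d^1_{0,0}(β=0.4218) × two z-phases.
With c≡cos(β/2)=0.977843 and s≡sin(β/2)=0.209340, N=[1·1·1·1]^{1/2}=1.000000
Admissible k: 0..1 (factorial args all ≥0)
  k=0: (−1)^0·1.0000/(1)·0.9778^2·0.2093^0 = +0.956177
  k=1: (−1)^1·1.0000/(1)·0.9778^0·0.2093^2 = -0.043823
d^1_{0,0}(0.4218) = +0.956177 -0.043823 = +0.912353
|D^1_{0,0}|² = |d^1_{0,0}(β)|² = (+0.912353)² = 0.832389 (the z-rotation phases have unit modulus)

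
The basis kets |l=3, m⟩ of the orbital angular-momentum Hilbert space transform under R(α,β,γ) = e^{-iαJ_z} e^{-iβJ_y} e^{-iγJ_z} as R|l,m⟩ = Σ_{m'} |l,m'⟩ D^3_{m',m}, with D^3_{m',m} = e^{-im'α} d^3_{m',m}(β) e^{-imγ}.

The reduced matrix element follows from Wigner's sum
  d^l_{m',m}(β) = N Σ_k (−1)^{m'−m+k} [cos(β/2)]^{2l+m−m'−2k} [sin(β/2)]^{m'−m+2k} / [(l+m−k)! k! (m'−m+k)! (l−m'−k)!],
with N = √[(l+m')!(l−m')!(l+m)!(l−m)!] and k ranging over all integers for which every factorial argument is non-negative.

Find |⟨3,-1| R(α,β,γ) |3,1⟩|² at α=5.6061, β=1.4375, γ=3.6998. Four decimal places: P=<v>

D^3_{-1,1}(5.6061,1.4375,3.6998) = e^{-i·-1·5.6061}·d^3_{-1,1}(1.4375)·e^{-i·1·3.6998}. Compute d first:
With c≡cos(β/2)=0.752629 and s≡sin(β/2)=0.658444, N=[2·24·24·2]^{1/2}=48.000000
The bounds max(0,m−m')=2 and min(l+m,l−m')=4 give 3 terms
  k=2: (−1)^0·48.0000/(8)·0.7526^4·0.6584^2 = +0.834669
  k=3: (−1)^1·48.0000/(6)·0.7526^2·0.6584^4 = -0.851783
  k=4: (−1)^2·48.0000/(48)·0.7526^0·0.6584^6 = +0.081492
d^3_{-1,1}(1.4375) = +0.834669 -0.851783 +0.081492 = +0.064378
|D^3_{-1,1}|² = |d^3_{-1,1}(β)|² = (+0.064378)² = 0.004145 (the z-rotation phases have unit modulus)

P=0.0041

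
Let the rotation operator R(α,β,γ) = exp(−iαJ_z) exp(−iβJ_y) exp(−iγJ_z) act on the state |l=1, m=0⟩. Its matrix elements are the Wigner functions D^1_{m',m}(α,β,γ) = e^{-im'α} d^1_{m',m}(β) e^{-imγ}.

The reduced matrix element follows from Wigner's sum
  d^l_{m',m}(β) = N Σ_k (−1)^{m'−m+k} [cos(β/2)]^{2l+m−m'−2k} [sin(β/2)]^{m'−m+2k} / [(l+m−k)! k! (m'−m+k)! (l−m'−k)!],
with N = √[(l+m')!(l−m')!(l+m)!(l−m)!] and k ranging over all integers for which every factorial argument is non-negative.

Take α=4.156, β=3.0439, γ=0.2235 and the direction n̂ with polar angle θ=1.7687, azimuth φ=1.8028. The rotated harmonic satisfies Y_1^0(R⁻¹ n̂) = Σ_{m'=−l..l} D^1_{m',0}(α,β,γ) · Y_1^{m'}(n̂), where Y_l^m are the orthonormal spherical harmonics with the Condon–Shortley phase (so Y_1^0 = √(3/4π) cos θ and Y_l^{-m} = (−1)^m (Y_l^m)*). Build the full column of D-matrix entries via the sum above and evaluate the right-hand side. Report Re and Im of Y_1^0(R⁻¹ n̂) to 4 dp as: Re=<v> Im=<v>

Re=0.0627 Im=0.0000

Need the full column D^1_{m',0} for m'=−1..1 at α=4.156, β=3.0439, γ=0.2235.
cos(β/2)=0.048827, sin(β/2)=0.998807
d^1_{-1,0}: single k=1 term ⇒ +0.068969;  D = -0.036424-0.058567i
d^1_{0,0}: k∈[0..1] ⇒ +0.002384 -0.997616 = -0.995232;  D = -0.995232+0.000000i
d^1_{1,0}: single k=0 term ⇒ -0.068969;  D = +0.036424-0.058567i
Y_1^{m'}(θ=1.7687,φ=1.8028) and Σ D·Y over m':
  (-0.0364-0.0586i)·(-0.0779-0.3297i)  (-0.9952+0.0000i)·(-0.0961+0.0000i)  (+0.0364-0.0586i)·(+0.0779-0.3297i)
Y_1^0(R⁻¹ n̂) = +0.062666+0.000000i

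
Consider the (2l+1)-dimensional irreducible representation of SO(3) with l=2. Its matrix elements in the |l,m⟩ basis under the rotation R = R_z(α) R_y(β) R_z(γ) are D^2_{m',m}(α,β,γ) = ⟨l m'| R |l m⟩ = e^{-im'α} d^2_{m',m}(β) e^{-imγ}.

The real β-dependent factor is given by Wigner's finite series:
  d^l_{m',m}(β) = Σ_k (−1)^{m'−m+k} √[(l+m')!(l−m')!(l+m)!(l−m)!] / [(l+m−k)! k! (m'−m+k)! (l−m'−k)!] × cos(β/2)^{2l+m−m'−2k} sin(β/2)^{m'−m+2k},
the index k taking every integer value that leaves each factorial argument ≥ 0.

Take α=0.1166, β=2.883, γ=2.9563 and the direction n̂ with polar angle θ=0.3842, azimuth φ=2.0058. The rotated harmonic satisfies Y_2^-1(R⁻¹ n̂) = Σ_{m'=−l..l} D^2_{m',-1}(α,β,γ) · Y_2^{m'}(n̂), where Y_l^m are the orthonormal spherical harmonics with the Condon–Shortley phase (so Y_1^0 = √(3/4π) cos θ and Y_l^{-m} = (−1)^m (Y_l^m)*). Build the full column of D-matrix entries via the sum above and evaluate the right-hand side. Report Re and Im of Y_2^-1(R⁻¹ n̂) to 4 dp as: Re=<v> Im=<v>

Re=-0.1339 Im=-0.2341

Need the full column D^2_{m',-1} for m'=−2..2 at α=0.1166, β=2.883, γ=2.9563.
cos(β/2)=0.128936, sin(β/2)=0.991653
d^2_{-2,-1}: single k=1 term ⇒ +0.004251;  D = -0.004246-0.000204i
d^2_{-1,-1}: k∈[0..1] ⇒ +0.000276 -0.049045 = -0.048768;  D = +0.048653-0.003347i
d^2_{0,-1}: k∈[0..1] ⇒ -0.005207 +0.307985 = +0.302779;  D = -0.297596+0.055782i
d^2_{1,-1}: k∈[0..1] ⇒ +0.049045 -0.967027 = -0.917983;  D = +0.876467-0.272942i
d^2_{2,-1}: single k=0 term ⇒ -0.251469;  D = +0.229768-0.102193i
Y_2^{m'}(θ=0.3842,φ=2.0058) and Σ D·Y over m':
  (-0.0042-0.0002i)·(-0.0350+0.0415i)  (+0.0487-0.0033i)·(-0.1131-0.2435i)  (-0.2976+0.0558i)·(+0.4979+0.0000i)  (+0.8765-0.2729i)·(+0.1131-0.2435i)  (+0.2298-0.1022i)·(-0.0350-0.0415i)
Y_2^-1(R⁻¹ n̂) = -0.133894-0.234075i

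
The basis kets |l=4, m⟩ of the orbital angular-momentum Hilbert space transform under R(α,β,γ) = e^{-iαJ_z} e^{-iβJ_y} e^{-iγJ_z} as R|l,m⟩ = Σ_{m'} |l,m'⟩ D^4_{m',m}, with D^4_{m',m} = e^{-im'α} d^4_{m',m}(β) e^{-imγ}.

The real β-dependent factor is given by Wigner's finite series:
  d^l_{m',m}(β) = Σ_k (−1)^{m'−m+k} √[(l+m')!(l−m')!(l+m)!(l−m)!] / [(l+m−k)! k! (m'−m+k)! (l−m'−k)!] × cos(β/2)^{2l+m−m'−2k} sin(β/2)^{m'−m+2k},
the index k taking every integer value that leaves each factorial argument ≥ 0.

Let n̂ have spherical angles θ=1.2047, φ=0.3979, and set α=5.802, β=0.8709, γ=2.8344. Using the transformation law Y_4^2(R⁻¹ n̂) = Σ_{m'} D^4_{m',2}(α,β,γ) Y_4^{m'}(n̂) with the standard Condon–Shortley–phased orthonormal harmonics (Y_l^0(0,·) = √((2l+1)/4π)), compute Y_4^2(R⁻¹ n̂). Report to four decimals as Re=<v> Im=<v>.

Need the full column D^4_{m',2} for m'=−4..4 at α=5.802, β=0.8709, γ=2.8344.
cos(β/2)=0.906680, sin(β/2)=0.421818
d^4_{-4,2}: single k=6 term ⇒ +0.024504;  D = +0.006310-0.023678i
d^4_{-3,2}: k∈[5..6] ⇒ +0.111732 -0.008061 = +0.103670;  D = +0.070028-0.076444i
d^4_{-2,2}: k∈[4..6] ⇒ +0.320930 -0.055570 +0.001002 = +0.266362;  D = +0.250397-0.090831i
d^4_{-1,2}: k∈[3..5] ⇒ +0.650373 -0.211153 +0.009140 = +0.448361;  D = +0.444389+0.059545i
d^4_{0,2}: k∈[2..4] ⇒ +0.937773 -0.541264 +0.043932 = +0.440441;  D = +0.359897+0.253895i
d^4_{1,2}: k∈[1..3] ⇒ +0.901449 -0.975560 +0.140768 = +0.066658;  D = +0.030498+0.059271i
d^4_{2,2}: k∈[0..2] ⇒ +0.456703 -1.186199 +0.320930 = -0.408566;  D = +0.002435-0.408559i
d^4_{3,2}: k∈[0..1] ⇒ -0.795003 +0.516218 = -0.278786;  D = +0.130501-0.246355i
d^4_{4,2}: single k=0 term ⇒ +0.523065;  D = -0.430974+0.296408i
Y_4^{m'}(θ=1.2047,φ=0.3979) and Σ D·Y over m':
  (+0.0063-0.0237i)·(-0.0070-0.3363i)  (+0.0700-0.0764i)·(+0.1343-0.3391i)  (+0.2504-0.0908i)·(-0.0210+0.0215i)  (+0.4444+0.0595i)·(-0.3066+0.1289i)  (+0.3599+0.2539i)·(-0.0285+0.0000i)  (+0.0305+0.0593i)·(+0.3066+0.1289i)  (+0.0024-0.4086i)·(-0.0210-0.0215i)  (+0.1305-0.2464i)·(-0.1343-0.3391i)  (-0.4310+0.2964i)·(-0.0070+0.3363i)
Y_4^2(R⁻¹ n̂) = -0.386861-0.124472i

Re=-0.3869 Im=-0.1245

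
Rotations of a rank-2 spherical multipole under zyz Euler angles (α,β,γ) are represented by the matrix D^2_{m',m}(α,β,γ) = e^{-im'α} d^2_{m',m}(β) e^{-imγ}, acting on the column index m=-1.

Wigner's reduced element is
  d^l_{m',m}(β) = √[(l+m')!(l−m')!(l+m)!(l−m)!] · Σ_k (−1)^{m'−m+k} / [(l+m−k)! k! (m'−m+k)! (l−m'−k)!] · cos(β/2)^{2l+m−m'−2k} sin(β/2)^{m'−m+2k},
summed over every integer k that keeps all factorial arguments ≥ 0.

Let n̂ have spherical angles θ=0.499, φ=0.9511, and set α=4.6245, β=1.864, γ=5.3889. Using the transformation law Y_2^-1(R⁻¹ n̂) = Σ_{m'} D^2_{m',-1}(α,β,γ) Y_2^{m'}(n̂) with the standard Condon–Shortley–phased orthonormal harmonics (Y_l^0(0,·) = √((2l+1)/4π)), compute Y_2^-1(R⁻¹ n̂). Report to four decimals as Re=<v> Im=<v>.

Re=0.3211 Im=-0.2057

Need the full column D^2_{m',-1} for m'=−2..2 at α=4.6245, β=1.864, γ=5.3889.
cos(β/2)=0.596230, sin(β/2)=0.802814
d^2_{-2,-1}: single k=1 term ⇒ +0.340318;  D = -0.163376+0.298538i
d^2_{-1,-1}: k∈[0..1] ⇒ +0.126373 -0.687350 = -0.560977;  D = +0.466569+0.311463i
d^2_{0,-1}: k∈[0..1] ⇒ -0.416803 +0.755673 = +0.338870;  D = +0.212158-0.264238i
d^2_{1,-1}: k∈[0..1] ⇒ +0.687350 -0.415394 = +0.271957;  D = +0.196298+0.188222i
d^2_{2,-1}: single k=0 term ⇒ -0.617004;  D = +0.464474-0.406150i
Y_2^{m'}(θ=0.499,φ=0.9511) and Σ D·Y over m':
  (-0.1634+0.2985i)·(-0.0288-0.0836i)  (+0.4666+0.3115i)·(+0.1885-0.2643i)  (+0.2122-0.2642i)·(+0.4141+0.0000i)  (+0.1963+0.1882i)·(-0.1885-0.2643i)  (+0.4645-0.4062i)·(-0.0288+0.0836i)
Y_2^-1(R⁻¹ n̂) = +0.321136-0.205739i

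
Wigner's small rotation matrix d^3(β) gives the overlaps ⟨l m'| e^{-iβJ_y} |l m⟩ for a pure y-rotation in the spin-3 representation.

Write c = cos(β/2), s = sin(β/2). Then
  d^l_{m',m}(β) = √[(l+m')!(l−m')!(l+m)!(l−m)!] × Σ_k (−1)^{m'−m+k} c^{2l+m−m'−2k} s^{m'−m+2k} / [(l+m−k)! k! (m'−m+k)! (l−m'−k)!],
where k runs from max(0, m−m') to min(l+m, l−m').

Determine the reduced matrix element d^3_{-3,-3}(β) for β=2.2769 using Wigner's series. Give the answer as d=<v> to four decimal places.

d^3_{-3,-3}(β=2.2769) via Wigner's sum:
Half-angle: c=0.419002, s=0.907985. N=√(1·720·1·720)=720.000000
k∈{0} keeps every argument non-negative
  k=0: (−1)^0·720.0000/(720)·0.4190^6·0.9080^0 = +0.005411
d^3_{-3,-3}(2.2769) = +0.005411

d=0.0054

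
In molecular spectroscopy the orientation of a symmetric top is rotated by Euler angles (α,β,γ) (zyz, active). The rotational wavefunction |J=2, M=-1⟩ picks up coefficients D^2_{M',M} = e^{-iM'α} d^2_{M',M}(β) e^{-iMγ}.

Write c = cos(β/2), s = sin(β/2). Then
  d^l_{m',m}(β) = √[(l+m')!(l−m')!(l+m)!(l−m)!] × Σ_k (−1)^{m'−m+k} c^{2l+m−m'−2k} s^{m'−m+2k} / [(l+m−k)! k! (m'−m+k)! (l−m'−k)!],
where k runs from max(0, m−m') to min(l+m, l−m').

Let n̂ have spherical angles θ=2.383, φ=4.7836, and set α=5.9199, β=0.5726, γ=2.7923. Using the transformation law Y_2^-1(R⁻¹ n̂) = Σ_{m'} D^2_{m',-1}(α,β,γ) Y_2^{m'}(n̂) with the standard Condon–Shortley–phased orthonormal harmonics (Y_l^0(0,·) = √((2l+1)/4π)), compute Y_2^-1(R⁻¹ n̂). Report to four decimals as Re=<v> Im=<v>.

Re=0.2842 Im=0.1290

Need the full column D^2_{m',-1} for m'=−2..2 at α=5.9199, β=0.5726, γ=2.7923.
cos(β/2)=0.959295, sin(β/2)=0.282405
d^2_{-2,-1}: single k=1 term ⇒ +0.498608;  D = -0.236825+0.438775i
d^2_{-1,-1}: k∈[0..1] ⇒ +0.846856 -0.220176 = +0.626680;  D = -0.474195+0.409715i
d^2_{0,-1}: k∈[0..1] ⇒ -0.610667 +0.052923 = -0.557744;  D = +0.524065-0.190879i
d^2_{1,-1}: k∈[0..1] ⇒ +0.220176 -0.006360 = +0.213816;  D = -0.213795-0.002992i
d^2_{2,-1}: single k=0 term ⇒ -0.043211;  D = +0.040172+0.015919i
Y_2^{m'}(θ=2.383,φ=4.7836) and Σ D·Y over m':
  (-0.2368+0.4388i)·(-0.1809+0.0259i)  (-0.4742+0.4097i)·(-0.0274-0.3847i)  (+0.5241-0.1909i)·(+0.1830+0.0000i)  (-0.2138-0.0030i)·(+0.0274-0.3847i)  (+0.0402+0.0159i)·(-0.1809-0.0259i)
Y_2^-1(R⁻¹ n̂) = +0.284169+0.128975i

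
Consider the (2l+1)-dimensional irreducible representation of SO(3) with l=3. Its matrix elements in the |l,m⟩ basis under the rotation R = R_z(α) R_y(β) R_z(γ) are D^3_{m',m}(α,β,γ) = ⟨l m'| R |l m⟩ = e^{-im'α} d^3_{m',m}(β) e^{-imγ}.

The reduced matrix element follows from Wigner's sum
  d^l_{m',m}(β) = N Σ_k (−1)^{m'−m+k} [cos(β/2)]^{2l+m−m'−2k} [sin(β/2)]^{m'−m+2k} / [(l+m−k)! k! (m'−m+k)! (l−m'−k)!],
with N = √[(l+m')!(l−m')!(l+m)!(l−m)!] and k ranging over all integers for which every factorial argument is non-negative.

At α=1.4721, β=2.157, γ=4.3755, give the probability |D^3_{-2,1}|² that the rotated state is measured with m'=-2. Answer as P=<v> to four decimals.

P=0.1138

Split into d^3_{-2,1}(β=2.157) × two z-phases.
With c≡cos(β/2)=0.472651 and s≡sin(β/2)=0.881250, N=[1·120·24·2]^{1/2}=75.894664
k: max(0,(1)−(-2))=3 … min(3+(1),3−(-2))=4
  k=3: (−1)^0·75.8947/(12)·0.4727^3·0.8812^3 = +0.457034
  k=4: (−1)^1·75.8947/(24)·0.4727^1·0.8812^5 = -0.794393
d^3_{-2,1}(2.157) = +0.457034 -0.794393 = -0.337360
|D^3_{-2,1}|² = |d^3_{-2,1}(β)|² = (-0.337360)² = 0.113812 (the z-rotation phases have unit modulus)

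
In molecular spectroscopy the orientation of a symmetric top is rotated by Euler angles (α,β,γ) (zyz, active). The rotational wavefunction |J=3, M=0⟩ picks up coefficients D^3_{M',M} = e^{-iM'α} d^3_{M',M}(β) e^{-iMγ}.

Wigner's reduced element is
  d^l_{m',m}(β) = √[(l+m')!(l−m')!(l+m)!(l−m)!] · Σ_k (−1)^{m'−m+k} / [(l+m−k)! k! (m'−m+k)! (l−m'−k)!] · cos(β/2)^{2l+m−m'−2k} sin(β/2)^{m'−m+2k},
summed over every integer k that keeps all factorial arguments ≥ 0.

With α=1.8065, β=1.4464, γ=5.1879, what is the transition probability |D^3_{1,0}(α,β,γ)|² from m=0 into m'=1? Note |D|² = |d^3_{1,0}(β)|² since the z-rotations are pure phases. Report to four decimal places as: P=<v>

P=0.1573

D^3_{1,0}(1.8065,1.4464,5.1879) = e^{-i·1·1.8065}·d^3_{1,0}(1.4464)·e^{-i·0·5.1879}. Compute d first:
Half-angle: c=0.749692, s=0.661787. N=√(24·2·6·6)=41.569219
Admissible k: 0..2 (factorial args all ≥0)
  k=0: (−1)^1·41.5692/(12)·0.7497^5·0.6618^1 = -0.542904
  k=1: (−1)^2·41.5692/(4)·0.7497^3·0.6618^3 = +1.269156
  k=2: (−1)^3·41.5692/(12)·0.7497^1·0.6618^5 = -0.329659
d^3_{1,0}(1.4464) = -0.542904 +1.269156 -0.329659 = +0.396594
|D^3_{1,0}|² = |d^3_{1,0}(β)|² = (+0.396594)² = 0.157286 (the z-rotation phases have unit modulus)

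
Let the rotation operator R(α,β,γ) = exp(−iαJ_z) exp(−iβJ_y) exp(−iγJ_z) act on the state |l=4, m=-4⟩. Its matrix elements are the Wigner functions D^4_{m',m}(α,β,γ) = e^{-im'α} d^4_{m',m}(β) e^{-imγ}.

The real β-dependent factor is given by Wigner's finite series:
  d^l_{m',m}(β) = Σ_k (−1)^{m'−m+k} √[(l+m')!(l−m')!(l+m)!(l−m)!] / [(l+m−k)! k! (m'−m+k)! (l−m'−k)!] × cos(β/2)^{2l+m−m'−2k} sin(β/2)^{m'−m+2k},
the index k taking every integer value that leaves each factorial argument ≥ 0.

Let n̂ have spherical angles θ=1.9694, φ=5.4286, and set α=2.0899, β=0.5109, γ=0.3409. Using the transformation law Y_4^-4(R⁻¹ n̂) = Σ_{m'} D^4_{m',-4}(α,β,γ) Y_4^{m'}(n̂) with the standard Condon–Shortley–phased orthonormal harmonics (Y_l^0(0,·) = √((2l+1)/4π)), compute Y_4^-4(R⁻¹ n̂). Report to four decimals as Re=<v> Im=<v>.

Re=0.0664 Im=0.0129

Need the full column D^4_{m',-4} for m'=−4..4 at α=2.0899, β=0.5109, γ=0.3409.
cos(β/2)=0.967550, sin(β/2)=0.252681
d^4_{-4,-4}: single k=0 term ⇒ +0.768044;  D = -0.734098-0.225814i
d^4_{-3,-4}: single k=0 term ⇒ -0.567323;  D = -0.124184-0.553564i
d^4_{-2,-4}: single k=0 term ⇒ +0.277181;  D = +0.204729-0.186856i
d^4_{-1,-4}: single k=0 term ⇒ -0.102371;  D = +0.097432+0.031415i
d^4_{0,-4}: single k=0 term ⇒ +0.029890;  D = +0.006149+0.029251i
d^4_{1,-4}: single k=0 term ⇒ -0.006982;  D = -0.005220+0.004637i
d^4_{2,-4}: single k=0 term ⇒ +0.001289;  D = -0.001222-0.000412i
d^4_{3,-4}: single k=0 term ⇒ -0.000180;  D = -0.000035-0.000177i
d^4_{4,-4}: single k=0 term ⇒ +0.000017;  D = +0.000013-0.000011i
Y_4^{m'}(θ=1.9694,φ=5.4286) and Σ D·Y over m':
  (-0.7341-0.2258i)·(-0.3071-0.0872i)  (-0.1242-0.5536i)·(+0.3185-0.2077i)  (+0.2047-0.1869i)·(-0.0021+0.0153i)  (+0.0974+0.0314i)·(+0.2161+0.2483i)  (+0.0061+0.0293i)·(-0.0767+0.0000i)  (-0.0052+0.0046i)·(-0.2161+0.2483i)  (-0.0012-0.0004i)·(-0.0021-0.0153i)  (-0.0000-0.0002i)·(-0.3185-0.2077i)  (+0.0000-0.0000i)·(-0.3071+0.0872i)
Y_4^-4(R⁻¹ n̂) = +0.066362+0.012914i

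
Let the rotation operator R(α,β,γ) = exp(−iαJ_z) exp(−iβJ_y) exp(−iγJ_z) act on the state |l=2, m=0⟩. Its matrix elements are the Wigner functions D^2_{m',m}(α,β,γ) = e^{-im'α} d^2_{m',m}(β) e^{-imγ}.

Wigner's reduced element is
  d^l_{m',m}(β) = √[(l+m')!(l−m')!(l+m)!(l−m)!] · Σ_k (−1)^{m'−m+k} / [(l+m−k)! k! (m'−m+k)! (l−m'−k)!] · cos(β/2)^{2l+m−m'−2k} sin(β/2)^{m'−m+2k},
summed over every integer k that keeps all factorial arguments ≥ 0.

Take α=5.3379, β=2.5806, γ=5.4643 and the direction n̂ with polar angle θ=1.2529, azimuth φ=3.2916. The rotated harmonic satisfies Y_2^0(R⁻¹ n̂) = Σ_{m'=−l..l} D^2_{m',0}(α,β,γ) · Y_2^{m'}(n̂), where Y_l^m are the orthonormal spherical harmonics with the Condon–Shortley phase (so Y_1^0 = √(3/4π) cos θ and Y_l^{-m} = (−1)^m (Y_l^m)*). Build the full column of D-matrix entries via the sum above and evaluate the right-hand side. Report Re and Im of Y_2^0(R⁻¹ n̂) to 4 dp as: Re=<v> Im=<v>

Need the full column D^2_{m',0} for m'=−2..2 at α=5.3379, β=2.5806, γ=5.4643.
cos(β/2)=0.276833, sin(β/2)=0.960918
d^2_{-2,0}: single k=2 term ⇒ +0.173334;  D = -0.054488-0.164547i
d^2_{-1,0}: k∈[1..2] ⇒ +0.049936 -0.601661 = -0.551725;  D = -0.323042+0.447264i
d^2_{0,0}: k∈[0..2] ⇒ +0.005873 -0.283053 +0.852601 = +0.575421;  D = +0.575421+0.000000i
d^2_{1,0}: k∈[0..1] ⇒ -0.049936 +0.601661 = +0.551725;  D = +0.323042+0.447264i
d^2_{2,0}: single k=0 term ⇒ +0.173334;  D = -0.054488+0.164547i
Y_2^{m'}(θ=1.2529,φ=3.2916) and Σ D·Y over m':
  (-0.0545-0.1645i)·(+0.3330-0.1030i)  (-0.3230+0.4473i)·(-0.2268+0.0343i)  (+0.5754+0.0000i)·(-0.2230+0.0000i)  (+0.3230+0.4473i)·(+0.2268+0.0343i)  (-0.0545+0.1645i)·(+0.3330+0.1030i)
Y_2^0(R⁻¹ n̂) = -0.082606+0.000000i

Re=-0.0826 Im=0.0000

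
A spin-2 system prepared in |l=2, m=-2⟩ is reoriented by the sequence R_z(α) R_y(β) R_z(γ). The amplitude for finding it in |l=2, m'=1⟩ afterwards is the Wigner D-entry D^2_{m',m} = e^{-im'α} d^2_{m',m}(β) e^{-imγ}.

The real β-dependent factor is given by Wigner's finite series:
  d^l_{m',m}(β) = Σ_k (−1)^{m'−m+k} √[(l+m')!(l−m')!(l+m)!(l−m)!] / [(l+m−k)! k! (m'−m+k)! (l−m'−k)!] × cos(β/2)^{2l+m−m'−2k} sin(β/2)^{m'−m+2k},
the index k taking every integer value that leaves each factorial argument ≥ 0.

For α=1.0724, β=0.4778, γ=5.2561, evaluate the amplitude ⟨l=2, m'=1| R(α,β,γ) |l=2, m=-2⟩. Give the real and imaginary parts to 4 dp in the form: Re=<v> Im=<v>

First d^2_{1,-2}(β=0.4778), then the phase factors e^{-i(1)α} and e^{-i(-2)γ}:
c=cos(0.4778/2)=0.971599, s=sin(0.4778/2)=0.236634; N=√[6·1·1·24]=12.000000
k: max(0,(-2)−(1))=0 … min(2+(-2),2−(1))=0
  k=0: (−1)^3·12.0000/(6)·0.9716^1·0.2366^3 = -0.025748
d^2_{1,-2}(0.4778) = -0.025748
D = (+0.478018-0.878350i)·(-0.025748)·(-0.464770-0.885432i) = +0.025745+0.000387i

Re=0.0257 Im=0.0004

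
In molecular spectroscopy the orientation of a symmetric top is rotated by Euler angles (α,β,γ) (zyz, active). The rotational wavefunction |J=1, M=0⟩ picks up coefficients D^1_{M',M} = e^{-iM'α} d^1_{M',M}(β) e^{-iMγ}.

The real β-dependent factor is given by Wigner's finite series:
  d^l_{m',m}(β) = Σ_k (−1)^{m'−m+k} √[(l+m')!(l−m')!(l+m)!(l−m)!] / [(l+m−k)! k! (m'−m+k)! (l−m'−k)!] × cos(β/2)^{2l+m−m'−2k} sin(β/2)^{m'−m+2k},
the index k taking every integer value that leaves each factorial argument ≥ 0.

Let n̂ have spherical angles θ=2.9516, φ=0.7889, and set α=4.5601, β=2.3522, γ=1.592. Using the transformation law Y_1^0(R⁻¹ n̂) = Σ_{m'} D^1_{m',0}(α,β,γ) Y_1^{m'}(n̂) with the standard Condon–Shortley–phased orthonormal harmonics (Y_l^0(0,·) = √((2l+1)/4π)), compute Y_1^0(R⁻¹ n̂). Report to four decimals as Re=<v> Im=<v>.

Need the full column D^1_{m',0} for m'=−1..1 at α=4.5601, β=2.3522, γ=1.592.
cos(β/2)=0.384528, sin(β/2)=0.923113
d^1_{-1,0}: single k=1 term ⇒ +0.501993;  D = -0.076153-0.496183i
d^1_{0,0}: k∈[0..1] ⇒ +0.147862 -0.852138 = -0.704277;  D = -0.704277+0.000000i
d^1_{1,0}: single k=0 term ⇒ -0.501993;  D = +0.076153-0.496183i
Y_1^{m'}(θ=2.9516,φ=0.7889) and Σ D·Y over m':
  (-0.0762-0.4962i)·(+0.0460-0.0463i)  (-0.7043+0.0000i)·(-0.4798+0.0000i)  (+0.0762-0.4962i)·(-0.0460-0.0463i)
Y_1^0(R⁻¹ n̂) = +0.284972+0.000000i

Re=0.2850 Im=0.0000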